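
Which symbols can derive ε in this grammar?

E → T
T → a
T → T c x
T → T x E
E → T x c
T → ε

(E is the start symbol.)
A non-terminal is nullable if it can derive ε (the empty string): either it has an ε-production, or it has a production whose right-hand side consists entirely of nullable non-terminals.

ε-productions: T → ε
So T is immediately nullable.
E → T: every symbol on the right is nullable, so E is nullable too.
Every non-terminal is now nullable.
Nullable = { 'E', 'T' }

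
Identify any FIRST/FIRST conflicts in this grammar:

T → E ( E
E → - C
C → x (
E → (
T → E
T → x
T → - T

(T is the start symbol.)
FIRST sets of the non-terminals at (or reachable through a nullable prefix from) the front of some alternative:
  FIRST(E) = { '(', '-' }

Productions for T:
  T → E ( E: FIRST = { '(', '-' }
  T → E: FIRST = { '(', '-' }
  T → x: FIRST = { 'x' }
  T → - T: FIRST = { '-' }
Productions for E:
  E → - C: FIRST = { '-' }
  E → (: FIRST = { '(' }
C has only one production, so no FIRST/FIRST conflict is possible there.

Conflict for T: T → E ( E and T → E
  Overlap: { '(', '-' }
Conflict for T: T → E ( E and T → - T
  Overlap: { '-' }
Conflict for T: T → E and T → - T
  Overlap: { '-' }

Answer: Yes. T → E '(' E / T → E on { '(', '-' }; T → E '(' E / T → '-' T on { '-' }; T → E / T → '-' T on { '-' }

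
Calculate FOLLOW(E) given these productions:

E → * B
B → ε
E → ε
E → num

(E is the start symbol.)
E is the start symbol, so $ ∈ FOLLOW(E).
E does not occur on any right-hand side.

Taking the union: FOLLOW(E) = { $ }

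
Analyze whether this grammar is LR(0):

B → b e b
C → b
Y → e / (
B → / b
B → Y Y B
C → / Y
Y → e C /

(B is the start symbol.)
A grammar is LR(0) if no state in the canonical LR(0) collection has:
  - both a shift item (dot before a terminal) and a complete item (shift-reduce conflict), or
  - two or more complete items (reduce-reduce conflict; the accept item [B' → B .] counts as a complete item here).

Augment with B' → B and build the canonical LR(0) collection (I0 = CLOSURE({[B' → . B]}), then GOTO on every symbol after a dot until no new states appear). It has 17 states:
  I0: { [B → . / b], [B → . Y Y B], [B → . b e b], [B' → . B], [Y → . e / (], [Y → . e C /] }  — shift
  I1: { [B → / . b] }  — shift
  I2: { [B' → B .] }  — accept
  I3: { [B → Y . Y B], [Y → . e / (], [Y → . e C /] }  — shift
  I4: { [B → b . e b] }  — shift
  I5: { [C → . / Y], [C → . b], [Y → e . / (], [Y → e . C /] }  — shift
  I6: { [C → / . Y], [Y → . e / (], [Y → . e C /], [Y → e / . (] }  — shift
  I7: { [Y → e C . /] }  — shift
  I8: { [C → b .] }  — reduce
  I9: { [Y → e C / .] }  — reduce
  I10: { [Y → e / ( .] }  — reduce
  I11: { [C → / Y .] }  — reduce
  I12: { [B → b e . b] }  — shift
  I13: { [B → b e b .] }  — reduce
  I14: { [B → . / b], [B → . Y Y B], [B → . b e b], [B → Y Y . B], [Y → . e / (], [Y → . e C /] }  — shift
  I15: { [B → Y Y B .] }  — reduce
  I16: { [B → / b .] }  — reduce

Every state is either a pure shift/goto state or contains exactly one complete item and nothing to shift — no conflicts. The grammar is LR(0).

Answer: Yes, the grammar is LR(0)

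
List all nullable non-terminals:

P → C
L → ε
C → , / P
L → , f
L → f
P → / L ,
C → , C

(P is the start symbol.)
A non-terminal is nullable if it can derive ε (the empty string): either it has an ε-production, or it has a production whose right-hand side consists entirely of nullable non-terminals.

ε-productions: L → ε
So L is immediately nullable.
No further non-terminal can be added: every production for the remaining non-terminals contains a terminal or a non-nullable non-terminal.
Nullable = { 'L' }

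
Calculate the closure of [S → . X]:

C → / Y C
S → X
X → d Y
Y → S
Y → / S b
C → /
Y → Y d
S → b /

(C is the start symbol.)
Start with: [S → . X]
  [S → . X] has the dot before X: add [X → . d Y]
No further items can be added.

CLOSURE = { [S → . X], [X → . d Y] }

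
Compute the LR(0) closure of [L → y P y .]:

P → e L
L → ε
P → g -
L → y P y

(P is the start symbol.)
{ [L → y P y .] }

To compute CLOSURE, for each item [A → α.Bβ] where B is a non-terminal, add [B → .γ] for all productions B → γ; repeat for the newly added items until nothing changes.

Start with: [L → y P y .]
The dot is at the end, so nothing is added.

CLOSURE = { [L → y P y .] }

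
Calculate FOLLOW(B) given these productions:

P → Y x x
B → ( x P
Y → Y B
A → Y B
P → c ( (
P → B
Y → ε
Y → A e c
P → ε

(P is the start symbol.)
{ $, '(', 'e', 'x' }

In Y → Y B: B is at the end, add FOLLOW(Y)
In A → Y B: B is at the end, add FOLLOW(A)
In P → B: B is at the end, add FOLLOW(P)

The FOLLOW sets referred to above (computed the same way, to a fixed point):
  FOLLOW(Y) = { '(', 'x' }
  FOLLOW(A) = { 'e' }
  FOLLOW(P) = { $, '(', 'e', 'x' }

Taking the union: FOLLOW(B) = { $, '(', 'e', 'x' }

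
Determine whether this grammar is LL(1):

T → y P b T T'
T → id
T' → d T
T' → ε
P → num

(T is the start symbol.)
No. Predict set conflict for T': { 'd' }

A grammar is LL(1) if for each non-terminal N with multiple productions, the predict sets of those productions are pairwise disjoint, where PREDICT(N → α) = (FIRST(α) \ {ε}) ∪ (FOLLOW(N) if α ⇒* ε).

Relevant sets:
  FOLLOW(T') = { $, 'd' }

For T:
  PREDICT(T → y P b T T') = { 'y' }
  PREDICT(T → id) = { 'id' }
For T':
  PREDICT(T' → d T) = { 'd' }
  PREDICT(T' → ε) = { $, 'd' }
P has a single production, so nothing to check there.

Conflict found: Predict set conflict for T': { 'd' }
The grammar is NOT LL(1).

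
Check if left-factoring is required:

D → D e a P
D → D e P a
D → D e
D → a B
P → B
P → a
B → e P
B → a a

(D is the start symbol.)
Left-factoring is needed when two productions for the same non-terminal
share a common prefix on the right-hand side.

Productions for D:
  D → D e a P
  D → D e P a
  D → D e
  D → a B
Productions for P:
  P → B
  P → a
Productions for B:
  B → e P
  B → a a

Found common prefix 'D e' in productions for D

Answer: Yes, D has productions with common prefix 'D e'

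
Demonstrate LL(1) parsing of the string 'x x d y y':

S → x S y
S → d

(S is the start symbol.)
LL(1) parsing maintains a stack (initially the start symbol over $) and the input. At each step: if the stack top is a terminal, match it against the current input token; if it is a non-terminal N, replace it with the RHS of M[N, lookahead] (the unique production whose predict set contains the lookahead).

Stack is shown with the top on the left.

Stack      Input        Action
------------------------------
S $        x x d y y $  output S → x S y
x S y $    x x d y y $  match 'x'
S y $      x d y y $    output S → x S y
x S y y $  x d y y $    match 'x'
S y y $    d y y $      output S → d
d y y $    d y y $      match 'd'
y y $      y y $        match 'y'
y $        y $          match 'y'
$          $            accept

The string is accepted.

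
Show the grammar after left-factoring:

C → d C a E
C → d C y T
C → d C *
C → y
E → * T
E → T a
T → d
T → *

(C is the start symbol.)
C → d C C'
C' → a E
C' → y T
C' → *
C → y
E → * T
E → T a
T → d
T → *

Left-factoring transforms A → αβ₁ | αβ₂ into A → αA' and A' → β₁ | β₂
(α is the longest common prefix among the alternatives). Repeat until
no nonterminal has two alternatives with a common prefix.

Round 1: C has alternatives sharing prefix 'd C'. Introduce C': C → d C C'
  Add: C' → a E
  Add: C' → y T
  Add: C' → *

No remaining common prefixes — done.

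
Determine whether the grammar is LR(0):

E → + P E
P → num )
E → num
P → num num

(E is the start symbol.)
Augment with E' → E and build the canonical LR(0) collection (I0 = CLOSURE({[E' → . E]}), then GOTO on every symbol after a dot until no new states appear). It has 9 states:
  I0: { [E → . + P E], [E → . num], [E' → . E] }  — shift
  I1: { [E → + . P E], [P → . num )], [P → . num num] }  — shift
  I2: { [E' → E .] }  — accept
  I3: { [E → num .] }  — reduce
  I4: { [E → + P . E], [E → . + P E], [E → . num] }  — shift
  I5: { [P → num . )], [P → num . num] }  — shift
  I6: { [P → num ) .] }  — reduce
  I7: { [P → num num .] }  — reduce
  I8: { [E → + P E .] }  — reduce

Every state is either a pure shift/goto state or contains exactly one complete item and nothing to shift — no conflicts. The grammar is LR(0).

Answer: Yes, the grammar is LR(0)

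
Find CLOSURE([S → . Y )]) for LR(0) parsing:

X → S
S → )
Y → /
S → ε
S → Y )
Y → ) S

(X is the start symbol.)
To compute CLOSURE, for each item [A → α.Bβ] where B is a non-terminal, add [B → .γ] for all productions B → γ; repeat for the newly added items until nothing changes.

Start with: [S → . Y )]
  [S → . Y )] has the dot before Y: add [Y → . /], [Y → . ) S]
No further items can be added.

CLOSURE = { [S → . Y )], [Y → . ) S], [Y → . /] }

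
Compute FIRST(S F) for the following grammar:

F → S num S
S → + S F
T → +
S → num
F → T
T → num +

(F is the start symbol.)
FIRST sets of the non-terminals involved (from the grammar, by fixed-point iteration):
  FIRST(S) = { '+', 'num' }

To compute FIRST(S F), process the symbols left to right:
Symbol S is a non-terminal. Add FIRST(S) \ {ε} = { '+', 'num' }
S is not nullable (ε ∉ FIRST(S)), so stop here.
FIRST(S F) = { '+', 'num' }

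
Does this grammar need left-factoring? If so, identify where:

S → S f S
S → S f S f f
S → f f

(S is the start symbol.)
Yes, S has productions with common prefix 'S f S'

Left-factoring is needed when two productions for the same non-terminal
share a common prefix on the right-hand side.

Productions for S:
  S → S f S
  S → S f S f f
  S → f f

Found common prefix 'S f S' in productions for S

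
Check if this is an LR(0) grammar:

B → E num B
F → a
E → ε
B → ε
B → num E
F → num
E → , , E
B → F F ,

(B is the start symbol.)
Augment with B' → B and build the canonical LR(0) collection (I0 = CLOSURE({[B' → . B]}), then GOTO on every symbol after a dot until no new states appear). It has 15 states:
  I0: { [B → . E num B], [B → . F F ,], [B → . num E], [B → .], [B' → . B], [E → . , , E], [E → .], [F → . a], [F → . num] }  — shift, 2 reduces
  I1: { [E → , . , E] }  — shift
  I2: { [B' → B .] }  — accept
  I3: { [B → E . num B] }  — shift
  I4: { [B → F . F ,], [F → . a], [F → . num] }  — shift
  I5: { [F → a .] }  — reduce
  I6: { [B → num . E], [E → . , , E], [E → .], [F → num .] }  — shift, 2 reduces
  I7: { [B → num E .] }  — reduce
  I8: { [B → F F . ,] }  — shift
  I9: { [F → num .] }  — reduce
  I10: { [B → F F , .] }  — reduce
  I11: { [B → . E num B], [B → . F F ,], [B → . num E], [B → .], [B → E num . B], [E → . , , E], [E → .], [F → . a], [F → . num] }  — shift, 2 reduces
  I12: { [B → E num B .] }  — reduce
  I13: { [E → , , . E], [E → . , , E], [E → .] }  — shift, reduce
  I14: { [E → , , E .] }  — reduce

Conflict in state I0:
  Shift-reduce conflict between [B → .] and [B → . num E]
So the grammar is NOT LR(0).

Answer: No. Shift-reduce conflict between [B → .] and [B → . num E]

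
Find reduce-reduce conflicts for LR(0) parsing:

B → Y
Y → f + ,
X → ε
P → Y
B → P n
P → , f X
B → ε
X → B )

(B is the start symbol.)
Augment with B' → B and build the canonical LR(0) collection (I0 = CLOSURE({[B' → . B]}), then GOTO on every symbol after a dot until no new states appear). It has 13 states:
  I0: { [B → . P n], [B → . Y], [B → .], [B' → . B], [P → . , f X], [P → . Y], [Y → . f + ,] }  — shift, reduce
  I1: { [P → , . f X] }  — shift
  I2: { [B' → B .] }  — accept
  I3: { [B → P . n] }  — shift
  I4: { [B → Y .], [P → Y .] }  — 2 reduces
  I5: { [Y → f . + ,] }  — shift
  I6: { [Y → f + . ,] }  — shift
  I7: { [Y → f + , .] }  — reduce
  I8: { [B → P n .] }  — reduce
  I9: { [B → . P n], [B → . Y], [B → .], [P → , f . X], [P → . , f X], [P → . Y], [X → . B )], [X → .], [Y → . f + ,] }  — shift, 2 reduces
  I10: { [X → B . )] }  — shift
  I11: { [P → , f X .] }  — reduce
  I12: { [X → B ) .] }  — reduce

I4 contains complete items [B → Y .], [P → Y .] — reduce-reduce conflict.
I9 contains complete items [B → .], [X → .] — reduce-reduce conflict.

Answer: Yes — I4: [B → Y .] vs [P → Y .]; I9: [B → .] vs [X → .]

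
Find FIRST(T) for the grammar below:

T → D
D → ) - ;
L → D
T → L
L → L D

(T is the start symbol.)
{ ')' }

FIRST sets of the other non-terminals involved (by the same procedure, iterated to a fixed point):
  FIRST(D) = { ')' }
  FIRST(L) = { ')' }

From T → D:
  - D is a non-terminal: add FIRST(D) \ {ε} = { ')' }
    D is not nullable, so stop
From T → L:
  - L is a non-terminal: add FIRST(L) \ {ε} = { ')' }
    L is not nullable, so stop

Collecting: FIRST(T) = { ')' }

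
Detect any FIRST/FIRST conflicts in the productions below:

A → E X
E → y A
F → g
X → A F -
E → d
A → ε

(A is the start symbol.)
FIRST sets of the non-terminals at (or reachable through a nullable prefix from) the front of some alternative:
  FIRST(E) = { 'd', 'y' }

Productions for A:
  A → E X: FIRST = { 'd', 'y' }
  A → ε: FIRST = { ε }
Productions for E:
  E → y A: FIRST = { 'y' }
  E → d: FIRST = { 'd' }
F, X have only one production, so no FIRST/FIRST conflict is possible there.

All alternatives of each non-terminal have pairwise disjoint FIRST sets.

Answer: No FIRST/FIRST conflicts.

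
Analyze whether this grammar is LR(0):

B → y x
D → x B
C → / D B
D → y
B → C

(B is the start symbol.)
Yes, the grammar is LR(0)

Augment with B' → B and build the canonical LR(0) collection (I0 = CLOSURE({[B' → . B]}), then GOTO on every symbol after a dot until no new states appear). It has 11 states:
  I0: { [B → . C], [B → . y x], [B' → . B], [C → . / D B] }  — shift
  I1: { [C → / . D B], [D → . x B], [D → . y] }  — shift
  I2: { [B' → B .] }  — accept
  I3: { [B → C .] }  — reduce
  I4: { [B → y . x] }  — shift
  I5: { [B → y x .] }  — reduce
  I6: { [B → . C], [B → . y x], [C → . / D B], [C → / D . B] }  — shift
  I7: { [B → . C], [B → . y x], [C → . / D B], [D → x . B] }  — shift
  I8: { [D → y .] }  — reduce
  I9: { [D → x B .] }  — reduce
  I10: { [C → / D B .] }  — reduce

Every state is either a pure shift/goto state or contains exactly one complete item and nothing to shift — no conflicts. The grammar is LR(0).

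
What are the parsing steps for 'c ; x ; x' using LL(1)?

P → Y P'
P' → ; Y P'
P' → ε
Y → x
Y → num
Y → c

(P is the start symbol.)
Stack is shown with the top on the left.

Stack     Input        Action
-----------------------------
P $       c ; x ; x $  output P → Y P'
Y P' $    c ; x ; x $  output Y → c
c P' $    c ; x ; x $  match 'c'
P' $      ; x ; x $    output P' → ; Y P'
; Y P' $  ; x ; x $    match ';'
Y P' $    x ; x $      output Y → x
x P' $    x ; x $      match 'x'
P' $      ; x $        output P' → ; Y P'
; Y P' $  ; x $        match ';'
Y P' $    x $          output Y → x
x P' $    x $          match 'x'
P' $      $            output P' → ε
$         $            accept

The string is accepted.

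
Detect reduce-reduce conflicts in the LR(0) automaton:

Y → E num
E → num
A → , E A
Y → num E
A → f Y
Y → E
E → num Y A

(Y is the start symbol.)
A reduce-reduce conflict occurs when an LR(0) state has two complete items [A → α .] and [B → β .] — both call for a reduction, and with no lookahead the parser cannot choose between them.

Augment with Y' → Y and build the canonical LR(0) collection (I0 = CLOSURE({[Y' → . Y]}), then GOTO on every symbol after a dot until no new states appear). It has 14 states:
  I0: { [E → . num Y A], [E → . num], [Y → . E num], [Y → . E], [Y → . num E], [Y' → . Y] }  — shift
  I1: { [Y → E . num], [Y → E .] }  — shift, reduce
  I2: { [Y' → Y .] }  — accept
  I3: { [E → . num Y A], [E → . num], [E → num . Y A], [E → num .], [Y → . E num], [Y → . E], [Y → . num E], [Y → num . E] }  — shift, reduce
  I4: { [Y → E . num], [Y → E .], [Y → num E .] }  — shift, 2 reduces
  I5: { [A → . , E A], [A → . f Y], [E → num Y . A] }  — shift
  I6: { [A → , . E A], [E → . num Y A], [E → . num] }  — shift
  I7: { [E → num Y A .] }  — reduce
  I8: { [A → f . Y], [E → . num Y A], [E → . num], [Y → . E num], [Y → . E], [Y → . num E] }  — shift
  I9: { [A → f Y .] }  — reduce
  I10: { [A → , E . A], [A → . , E A], [A → . f Y] }  — shift
  I11: { [E → . num Y A], [E → . num], [E → num . Y A], [E → num .], [Y → . E num], [Y → . E], [Y → . num E] }  — shift, reduce
  I12: { [A → , E A .] }  — reduce
  I13: { [Y → E num .] }  — reduce

I4 contains complete items [Y → E .], [Y → num E .] — reduce-reduce conflict.

Answer: Yes — I4: [Y → E .] vs [Y → num E .]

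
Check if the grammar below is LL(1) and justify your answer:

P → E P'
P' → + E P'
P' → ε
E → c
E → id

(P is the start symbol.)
Yes, the grammar is LL(1).

A grammar is LL(1) if for each non-terminal N with multiple productions, the predict sets of those productions are pairwise disjoint, where PREDICT(N → α) = (FIRST(α) \ {ε}) ∪ (FOLLOW(N) if α ⇒* ε).

Relevant sets:
  FOLLOW(P') = { $ }

For P':
  PREDICT(P' → '+' E P') = { '+' }
  PREDICT(P' → ε) = { $ }
For E:
  PREDICT(E → c) = { 'c' }
  PREDICT(E → id) = { 'id' }
P has a single production, so nothing to check there.

All predict sets are disjoint. The grammar IS LL(1).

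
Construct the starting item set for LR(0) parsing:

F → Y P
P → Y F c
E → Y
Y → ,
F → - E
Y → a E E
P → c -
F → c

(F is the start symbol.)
{ [F → . - E], [F → . Y P], [F → . c], [F' → . F], [Y → . ,], [Y → . a E E] }

First, augment the grammar with F' → F
I₀ = CLOSURE({ [F' → . F] }):
  [F' → . F] has the dot before F: add [F → . Y P], [F → . - E], [F → . c]
  [F → . Y P] has the dot before Y: add [Y → . ,], [Y → . a E E]
No further items can be added.

I₀ = { [F → . - E], [F → . Y P], [F → . c], [F' → . F], [Y → . ,], [Y → . a E E] }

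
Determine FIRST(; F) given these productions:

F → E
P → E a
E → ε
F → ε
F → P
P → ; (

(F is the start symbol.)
{ ';' }

To compute FIRST(; F), process the symbols left to right:
Symbol ; is a terminal. Add ';' and stop.
FIRST(; F) = { ';' }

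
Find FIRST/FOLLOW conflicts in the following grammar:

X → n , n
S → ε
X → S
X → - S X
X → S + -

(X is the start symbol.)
No FIRST/FOLLOW conflicts.

A FIRST/FOLLOW conflict occurs when a non-terminal N has a nullable alternative N → β (β ⇒* ε) and another alternative N → α with FIRST(α) ∩ FOLLOW(N) ≠ ∅: on such a lookahead the parser cannot decide between expanding α and letting N vanish via β.

Nullable non-terminals: S, X.
FIRST sets used below: FIRST(S) = { ε }
S has a nullable alternative but only one production, so nothing to check.

X: nullable alternative(s) X → S; FOLLOW(X) = { $ }
  X → n , n: FIRST \ {ε} = { 'n' } — disjoint from FOLLOW(X)
  X → S: FIRST \ {ε} = { } — this is the only nullable alternative, skip
  X → - S X: FIRST \ {ε} = { '-' } — disjoint from FOLLOW(X)
  X → S + -: FIRST \ {ε} = { '+' } — disjoint from FOLLOW(X)

No FIRST/FOLLOW conflicts found.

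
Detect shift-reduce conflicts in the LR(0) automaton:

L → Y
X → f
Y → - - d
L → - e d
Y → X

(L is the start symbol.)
No shift-reduce conflicts

A shift-reduce conflict occurs when an LR(0) state has both:
  - a complete (reduce) item [A → α .] (dot at the end), and
  - a shift item [B → β . c γ] (dot before a terminal).

Augment with L' → L and build the canonical LR(0) collection (I0 = CLOSURE({[L' → . L]}), then GOTO on every symbol after a dot until no new states appear). It has 10 states:
  I0: { [L → . - e d], [L → . Y], [L' → . L], [X → . f], [Y → . - - d], [Y → . X] }  — shift
  I1: { [L → - . e d], [Y → - . - d] }  — shift
  I2: { [L' → L .] }  — accept
  I3: { [Y → X .] }  — reduce
  I4: { [L → Y .] }  — reduce
  I5: { [X → f .] }  — reduce
  I6: { [Y → - - . d] }  — shift
  I7: { [L → - e . d] }  — shift
  I8: { [L → - e d .] }  — reduce
  I9: { [Y → - - d .] }  — reduce

No state contains both a complete item and a shift item.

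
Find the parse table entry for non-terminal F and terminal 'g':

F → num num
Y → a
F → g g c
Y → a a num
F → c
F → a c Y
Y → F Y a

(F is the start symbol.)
To find M[F, 'g'], we find productions for F where 'g' is in the predict set (PREDICT(N → α) = (FIRST(α) \ {ε}) ∪ (FOLLOW(N) if α ⇒* ε)).

F → num num: PREDICT = { 'num' }
F → g g c: PREDICT = { 'g' }
  'g' is in predict set, so this production goes in M[F, 'g']
F → c: PREDICT = { 'c' }
F → a c Y: PREDICT = { 'a' }

M[F, 'g'] = F → g g c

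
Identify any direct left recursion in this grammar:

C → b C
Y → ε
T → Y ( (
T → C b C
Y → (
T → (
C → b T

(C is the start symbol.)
C → b C: starts with b
Y → ε: starts with ε
T → Y ( (: starts with Y
T → C b C: starts with C
Y → (: starts with '('
T → (: starts with '('
C → b T: starts with b

No direct left recursion found.

Answer: No direct left recursion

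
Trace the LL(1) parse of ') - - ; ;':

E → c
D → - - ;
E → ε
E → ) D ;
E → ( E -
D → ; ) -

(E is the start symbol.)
Stack is shown with the top on the left.

Stack      Input        Action
------------------------------
E $        ) - - ; ; $  output E → ) D ;
) D ; $    ) - - ; ; $  match ')'
D ; $      - - ; ; $    output D → - - ;
- - ; ; $  - - ; ; $    match '-'
- ; ; $    - ; ; $      match '-'
; ; $      ; ; $        match ';'
; $        ; $          match ';'
$          $            accept

The string is accepted.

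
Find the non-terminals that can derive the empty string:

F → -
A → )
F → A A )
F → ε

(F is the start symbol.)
{ 'F' }

ε-productions: F → ε
So F is immediately nullable.
No further non-terminal can be added: every production for the remaining non-terminals contains a terminal or a non-nullable non-terminal.
Nullable = { 'F' }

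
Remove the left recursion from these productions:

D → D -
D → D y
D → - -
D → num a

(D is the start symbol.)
D is directly left-recursive. The standard transformation for
  A → A α₁ | ... | A α_m | β₁ | ... | β_n
is
  A  → β₁ A' | ... | β_n A'
  A' → α₁ A' | ... | α_m A' | ε

D → - - becomes D → - - D'
D → num a becomes D → num a D'
D → D - becomes D' → - D'
D → D y becomes D' → y D'
Add D' → ε

Resulting grammar:
D → - - D'
D → num a D'
D' → - D'
D' → y D'
D' → ε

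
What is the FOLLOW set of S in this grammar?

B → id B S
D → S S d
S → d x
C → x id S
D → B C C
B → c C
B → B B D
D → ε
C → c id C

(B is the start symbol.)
To compute FOLLOW(S), find every occurrence of S on a right-hand side N → α S β: add FIRST(β) \ {ε}, and if β is empty or nullable also add FOLLOW(N). Iterate to a fixed point.

In B → id B S: S is at the end, add FOLLOW(B)
In D → S S d: S is followed by S d, add FIRST(S d) \ {ε} = { 'd' }
In D → S S d: S is followed by d, add FIRST(d) \ {ε} = { 'd' }
In C → x id S: S is at the end, add FOLLOW(C)

The FOLLOW sets referred to above (computed the same way, to a fixed point):
  FOLLOW(B) = { $, 'c', 'd', 'id', 'x' }
  FOLLOW(C) = { $, 'c', 'd', 'id', 'x' }

Taking the union: FOLLOW(S) = { $, 'c', 'd', 'id', 'x' }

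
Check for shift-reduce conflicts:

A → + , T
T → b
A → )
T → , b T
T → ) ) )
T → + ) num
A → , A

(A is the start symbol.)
No shift-reduce conflicts

A shift-reduce conflict occurs when an LR(0) state has both:
  - a complete (reduce) item [A → α .] (dot at the end), and
  - a shift item [B → β . c γ] (dot before a terminal).

Augment with A' → A and build the canonical LR(0) collection (I0 = CLOSURE({[A' → . A]}), then GOTO on every symbol after a dot until no new states appear). It has 18 states:
  I0: { [A → . )], [A → . + , T], [A → . , A], [A' → . A] }  — shift
  I1: { [A → ) .] }  — reduce
  I2: { [A → + . , T] }  — shift
  I3: { [A → , . A], [A → . )], [A → . + , T], [A → . , A] }  — shift
  I4: { [A' → A .] }  — accept
  I5: { [A → , A .] }  — reduce
  I6: { [A → + , . T], [T → . ) ) )], [T → . + ) num], [T → . , b T], [T → . b] }  — shift
  I7: { [T → ) . ) )] }  — shift
  I8: { [T → + . ) num] }  — shift
  I9: { [T → , . b T] }  — shift
  I10: { [A → + , T .] }  — reduce
  I11: { [T → b .] }  — reduce
  I12: { [T → , b . T], [T → . ) ) )], [T → . + ) num], [T → . , b T], [T → . b] }  — shift
  I13: { [T → , b T .] }  — reduce
  I14: { [T → + ) . num] }  — shift
  I15: { [T → + ) num .] }  — reduce
  I16: { [T → ) ) . )] }  — shift
  I17: { [T → ) ) ) .] }  — reduce

No state contains both a complete item and a shift item.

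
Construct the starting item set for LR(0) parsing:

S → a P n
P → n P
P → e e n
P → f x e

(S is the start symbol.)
First, augment the grammar with S' → S
I₀ = CLOSURE({ [S' → . S] }):
  [S' → . S] has the dot before S: add [S → . a P n]
No further items can be added.

I₀ = { [S → . a P n], [S' → . S] }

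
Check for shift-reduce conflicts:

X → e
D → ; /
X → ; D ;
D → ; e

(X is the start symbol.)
No shift-reduce conflicts

A shift-reduce conflict occurs when an LR(0) state has both:
  - a complete (reduce) item [A → α .] (dot at the end), and
  - a shift item [B → β . c γ] (dot before a terminal).

Augment with X' → X and build the canonical LR(0) collection (I0 = CLOSURE({[X' → . X]}), then GOTO on every symbol after a dot until no new states appear). It has 9 states:
  I0: { [X → . ; D ;], [X → . e], [X' → . X] }  — shift
  I1: { [D → . ; /], [D → . ; e], [X → ; . D ;] }  — shift
  I2: { [X' → X .] }  — accept
  I3: { [X → e .] }  — reduce
  I4: { [D → ; . /], [D → ; . e] }  — shift
  I5: { [X → ; D . ;] }  — shift
  I6: { [X → ; D ; .] }  — reduce
  I7: { [D → ; / .] }  — reduce
  I8: { [D → ; e .] }  — reduce

No state contains both a complete item and a shift item.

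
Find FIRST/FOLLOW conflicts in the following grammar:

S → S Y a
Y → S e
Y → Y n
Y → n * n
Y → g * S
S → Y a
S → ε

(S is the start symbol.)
A FIRST/FOLLOW conflict occurs when a non-terminal N has a nullable alternative N → β (β ⇒* ε) and another alternative N → α with FIRST(α) ∩ FOLLOW(N) ≠ ∅: on such a lookahead the parser cannot decide between expanding α and letting N vanish via β.

Nullable non-terminals: S.
FIRST sets used below: FIRST(S) = { 'e', 'g', 'n', ε }, FIRST(Y) = { 'e', 'g', 'n' }

S: nullable alternative(s) S → ε; FOLLOW(S) = { $, 'a', 'e', 'g', 'n' }
  S → S Y a: FIRST \ {ε} = { 'e', 'g', 'n' } — overlaps FOLLOW(S) on { 'e', 'g', 'n' }: CONFLICT
  S → Y a: FIRST \ {ε} = { 'e', 'g', 'n' } — overlaps FOLLOW(S) on { 'e', 'g', 'n' }: CONFLICT
  S → ε: FIRST \ {ε} = { } — this is the only nullable alternative, skip

Y has no nullable alternative, so no FIRST/FOLLOW check is needed there.

So the grammar has 2 FIRST/FOLLOW conflicts (marked CONFLICT above).

Answer: Yes. S → S Y a with FOLLOW(S) on { 'e', 'g', 'n' }; S → Y a with FOLLOW(S) on { 'e', 'g', 'n' }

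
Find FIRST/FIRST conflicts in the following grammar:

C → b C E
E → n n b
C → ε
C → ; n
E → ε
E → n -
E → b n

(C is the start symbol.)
Yes. E → n n b / E → n '-' on { 'n' }

A FIRST/FIRST conflict occurs when two productions N → α and N → β for the same non-terminal have FIRST(α) ∩ FIRST(β) ≠ ∅ (with ε ∈ FIRST of a nullable right-hand side, so two nullable alternatives also conflict).

Productions for C:
  C → b C E: FIRST = { 'b' }
  C → ε: FIRST = { ε }
  C → ; n: FIRST = { ';' }
Productions for E:
  E → n n b: FIRST = { 'n' }
  E → ε: FIRST = { ε }
  E → n -: FIRST = { 'n' }
  E → b n: FIRST = { 'b' }

Conflict for E: E → n n b and E → n -
  Overlap: { 'n' }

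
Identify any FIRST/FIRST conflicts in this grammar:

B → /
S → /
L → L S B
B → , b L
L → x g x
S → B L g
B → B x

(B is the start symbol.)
Yes. B → '/' / B → B x on { '/' }; B → ',' b L / B → B x on { ',' }; S → '/' / S → B L g on { '/' }; L → L S B / L → x g x on { 'x' }

A FIRST/FIRST conflict occurs when two productions N → α and N → β for the same non-terminal have FIRST(α) ∩ FIRST(β) ≠ ∅ (with ε ∈ FIRST of a nullable right-hand side, so two nullable alternatives also conflict).

FIRST sets of the non-terminals at (or reachable through a nullable prefix from) the front of some alternative:
  FIRST(B) = { ',', '/' }
  FIRST(L) = { 'x' }

Productions for B:
  B → /: FIRST = { '/' }
  B → , b L: FIRST = { ',' }
  B → B x: FIRST = { ',', '/' }
Productions for S:
  S → /: FIRST = { '/' }
  S → B L g: FIRST = { ',', '/' }
Productions for L:
  L → L S B: FIRST = { 'x' }
  L → x g x: FIRST = { 'x' }

Conflict for B: B → / and B → B x
  Overlap: { '/' }
Conflict for B: B → , b L and B → B x
  Overlap: { ',' }
Conflict for S: S → / and S → B L g
  Overlap: { '/' }
Conflict for L: L → L S B and L → x g x
  Overlap: { 'x' }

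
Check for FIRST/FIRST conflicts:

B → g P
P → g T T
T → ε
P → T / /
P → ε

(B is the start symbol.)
No FIRST/FIRST conflicts.

A FIRST/FIRST conflict occurs when two productions N → α and N → β for the same non-terminal have FIRST(α) ∩ FIRST(β) ≠ ∅ (with ε ∈ FIRST of a nullable right-hand side, so two nullable alternatives also conflict).

FIRST sets of the non-terminals at (or reachable through a nullable prefix from) the front of some alternative:
  FIRST(T) = { ε }

Productions for P:
  P → g T T: FIRST = { 'g' }
  P → T / /: FIRST = { '/' }
  P → ε: FIRST = { ε }
B, T have only one production, so no FIRST/FIRST conflict is possible there.

All alternatives of each non-terminal have pairwise disjoint FIRST sets.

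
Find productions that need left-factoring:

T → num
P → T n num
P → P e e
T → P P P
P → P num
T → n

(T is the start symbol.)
Yes, P has productions with common prefix 'P'

Left-factoring is needed when two productions for the same non-terminal
share a common prefix on the right-hand side.

Productions for T:
  T → num
  T → P P P
  T → n
Productions for P:
  P → T n num
  P → P e e
  P → P num

Found common prefix 'P' in productions for P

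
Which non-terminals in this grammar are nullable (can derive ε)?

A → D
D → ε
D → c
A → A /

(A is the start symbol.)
{ 'A', 'D' }

A non-terminal is nullable if it can derive ε (the empty string): either it has an ε-production, or it has a production whose right-hand side consists entirely of nullable non-terminals.

ε-productions: D → ε
So D is immediately nullable.
A → D: every symbol on the right is nullable, so A is nullable too.
Every non-terminal is now nullable.
Nullable = { 'A', 'D' }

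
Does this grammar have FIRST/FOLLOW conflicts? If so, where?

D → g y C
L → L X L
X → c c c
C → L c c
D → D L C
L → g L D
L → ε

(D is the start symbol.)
A FIRST/FOLLOW conflict occurs when a non-terminal N has a nullable alternative N → β (β ⇒* ε) and another alternative N → α with FIRST(α) ∩ FOLLOW(N) ≠ ∅: on such a lookahead the parser cannot decide between expanding α and letting N vanish via β.

Nullable non-terminals: L.
FIRST sets used below: FIRST(L) = { 'c', 'g', ε }, FIRST(X) = { 'c' }

L: nullable alternative(s) L → ε; FOLLOW(L) = { 'c', 'g' }
  L → L X L: FIRST \ {ε} = { 'c', 'g' } — overlaps FOLLOW(L) on { 'c', 'g' }: CONFLICT
  L → g L D: FIRST \ {ε} = { 'g' } — overlaps FOLLOW(L) on { 'g' }: CONFLICT
  L → ε: FIRST \ {ε} = { } — this is the only nullable alternative, skip

C, D, X have no nullable alternative, so no FIRST/FOLLOW check is needed there.

So the grammar has 2 FIRST/FOLLOW conflicts (marked CONFLICT above).

Answer: Yes. L → L X L with FOLLOW(L) on { 'c', 'g' }; L → g L D with FOLLOW(L) on { 'g' }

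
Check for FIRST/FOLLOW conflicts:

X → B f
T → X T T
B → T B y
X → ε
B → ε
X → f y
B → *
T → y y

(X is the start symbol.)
Yes. X → B f with FOLLOW(X) on { '*', 'f', 'y' }; X → f y with FOLLOW(X) on { 'f' }; B → T B y with FOLLOW(B) on { 'f', 'y' }

Nullable non-terminals: B, X.
FIRST sets used below: FIRST(T) = { '*', 'f', 'y' }, FIRST(B) = { '*', 'f', 'y', ε }

B: nullable alternative(s) B → ε; FOLLOW(B) = { 'f', 'y' }
  B → T B y: FIRST \ {ε} = { '*', 'f', 'y' } — overlaps FOLLOW(B) on { 'f', 'y' }: CONFLICT
  B → ε: FIRST \ {ε} = { } — this is the only nullable alternative, skip
  B → *: FIRST \ {ε} = { '*' } — disjoint from FOLLOW(B)

X: nullable alternative(s) X → ε; FOLLOW(X) = { $, '*', 'f', 'y' }
  X → B f: FIRST \ {ε} = { '*', 'f', 'y' } — overlaps FOLLOW(X) on { '*', 'f', 'y' }: CONFLICT
  X → ε: FIRST \ {ε} = { } — this is the only nullable alternative, skip
  X → f y: FIRST \ {ε} = { 'f' } — overlaps FOLLOW(X) on { 'f' }: CONFLICT

T has no nullable alternative, so no FIRST/FOLLOW check is needed there.

So the grammar has 3 FIRST/FOLLOW conflicts (marked CONFLICT above).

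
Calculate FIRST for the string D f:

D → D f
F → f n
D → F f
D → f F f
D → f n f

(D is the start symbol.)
{ 'f' }

FIRST sets of the non-terminals involved (from the grammar, by fixed-point iteration):
  FIRST(D) = { 'f' }

To compute FIRST(D f), process the symbols left to right:
Symbol D is a non-terminal. Add FIRST(D) \ {ε} = { 'f' }
D is not nullable (ε ∉ FIRST(D)), so stop here.
FIRST(D f) = { 'f' }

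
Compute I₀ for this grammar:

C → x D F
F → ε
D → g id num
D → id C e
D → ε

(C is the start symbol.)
First, augment the grammar with C' → C
I₀ = CLOSURE({ [C' → . C] }):
  [C' → . C] has the dot before C: add [C → . x D F]
No further items can be added.

I₀ = { [C → . x D F], [C' → . C] }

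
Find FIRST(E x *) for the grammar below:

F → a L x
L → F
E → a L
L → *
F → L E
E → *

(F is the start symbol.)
FIRST sets of the non-terminals involved (from the grammar, by fixed-point iteration):
  FIRST(E) = { '*', 'a' }

To compute FIRST(E x *), process the symbols left to right:
Symbol E is a non-terminal. Add FIRST(E) \ {ε} = { '*', 'a' }
E is not nullable (ε ∉ FIRST(E)), so stop here.
FIRST(E x *) = { '*', 'a' }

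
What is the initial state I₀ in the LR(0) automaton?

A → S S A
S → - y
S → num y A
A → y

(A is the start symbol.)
{ [A → . S S A], [A → . y], [A' → . A], [S → . - y], [S → . num y A] }

First, augment the grammar with A' → A
I₀ = CLOSURE({ [A' → . A] }):
  [A' → . A] has the dot before A: add [A → . S S A], [A → . y]
  [A → . S S A] has the dot before S: add [S → . - y], [S → . num y A]
No further items can be added.

I₀ = { [A → . S S A], [A → . y], [A' → . A], [S → . - y], [S → . num y A] }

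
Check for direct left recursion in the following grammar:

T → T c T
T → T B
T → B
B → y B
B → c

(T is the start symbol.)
Direct left recursion occurs when N → N α for some non-terminal N (the right-hand side begins with the left-hand side itself).

T → T c T: LEFT RECURSIVE (starts with T)
T → T B: LEFT RECURSIVE (starts with T)
T → B: starts with B
B → y B: starts with y
B → c: starts with c

The grammar has direct left recursion on: T.

Answer: Yes, T is left-recursive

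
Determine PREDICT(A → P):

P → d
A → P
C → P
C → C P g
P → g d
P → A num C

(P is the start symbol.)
{ 'd', 'g' }

PREDICT(A → P) = (FIRST(RHS) \ {ε}) ∪ (FOLLOW(A) if ε ∈ FIRST(RHS), i.e. RHS ⇒* ε)
FIRST(P) = { 'd', 'g' }
FIRST(P) = { 'd', 'g' }
ε ∉ FIRST(P), so FOLLOW(A) is not added.
PREDICT(A → P) = { 'd', 'g' }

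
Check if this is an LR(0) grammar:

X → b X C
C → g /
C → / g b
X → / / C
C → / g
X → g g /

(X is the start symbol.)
No. Shift-reduce conflict between [C → / g .] and [C → / g . b]

Augment with X' → X and build the canonical LR(0) collection (I0 = CLOSURE({[X' → . X]}), then GOTO on every symbol after a dot until no new states appear). It has 16 states:
  I0: { [X → . / / C], [X → . b X C], [X → . g g /], [X' → . X] }  — shift
  I1: { [X → / . / C] }  — shift
  I2: { [X' → X .] }  — accept
  I3: { [X → . / / C], [X → . b X C], [X → . g g /], [X → b . X C] }  — shift
  I4: { [X → g . g /] }  — shift
  I5: { [X → g g . /] }  — shift
  I6: { [X → g g / .] }  — reduce
  I7: { [C → . / g b], [C → . / g], [C → . g /], [X → b X . C] }  — shift
  I8: { [C → / . g b], [C → / . g] }  — shift
  I9: { [X → b X C .] }  — reduce
  I10: { [C → g . /] }  — shift
  I11: { [C → g / .] }  — reduce
  I12: { [C → / g . b], [C → / g .] }  — shift, reduce
  I13: { [C → / g b .] }  — reduce
  I14: { [C → . / g b], [C → . / g], [C → . g /], [X → / / . C] }  — shift
  I15: { [X → / / C .] }  — reduce

Conflict in state I12:
  Shift-reduce conflict between [C → / g .] and [C → / g . b]
So the grammar is NOT LR(0).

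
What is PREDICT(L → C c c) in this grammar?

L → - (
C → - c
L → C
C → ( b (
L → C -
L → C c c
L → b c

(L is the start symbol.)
{ '(', '-' }

PREDICT(L → C c c) = (FIRST(RHS) \ {ε}) ∪ (FOLLOW(L) if ε ∈ FIRST(RHS), i.e. RHS ⇒* ε)
FIRST(C) = { '(', '-' }
FIRST(C c c) = { '(', '-' }
ε ∉ FIRST(C c c), so FOLLOW(L) is not added.
PREDICT(L → C c c) = { '(', '-' }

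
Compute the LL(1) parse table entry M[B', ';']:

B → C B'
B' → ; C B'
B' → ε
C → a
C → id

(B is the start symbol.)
B' → ; C B'

To find M[B', ';'], we find productions for B' where ';' is in the predict set (PREDICT(N → α) = (FIRST(α) \ {ε}) ∪ (FOLLOW(N) if α ⇒* ε)).

Relevant sets:
  FOLLOW(B') = { $ }

B' → ; C B': PREDICT = { ';' }
  ';' is in predict set, so this production goes in M[B', ';']
B' → ε: PREDICT = { $ }

M[B', ';'] = B' → ; C B'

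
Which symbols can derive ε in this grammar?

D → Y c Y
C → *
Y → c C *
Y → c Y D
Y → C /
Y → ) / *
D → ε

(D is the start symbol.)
A non-terminal is nullable if it can derive ε (the empty string): either it has an ε-production, or it has a production whose right-hand side consists entirely of nullable non-terminals.

ε-productions: D → ε
So D is immediately nullable.
No further non-terminal can be added: every production for the remaining non-terminals contains a terminal or a non-nullable non-terminal.
Nullable = { 'D' }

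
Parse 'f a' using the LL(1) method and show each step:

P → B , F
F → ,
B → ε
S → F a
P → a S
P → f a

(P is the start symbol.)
LL(1) parsing maintains a stack (initially the start symbol over $) and the input. At each step: if the stack top is a terminal, match it against the current input token; if it is a non-terminal N, replace it with the RHS of M[N, lookahead] (the unique production whose predict set contains the lookahead).

Stack is shown with the top on the left.

Stack  Input  Action
--------------------
P $    f a $  output P → f a
f a $  f a $  match 'f'
a $    a $    match 'a'
$      $      accept

The string is accepted.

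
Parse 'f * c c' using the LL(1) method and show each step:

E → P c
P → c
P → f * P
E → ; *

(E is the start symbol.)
LL(1) parsing maintains a stack (initially the start symbol over $) and the input. At each step: if the stack top is a terminal, match it against the current input token; if it is a non-terminal N, replace it with the RHS of M[N, lookahead] (the unique production whose predict set contains the lookahead).

Stack is shown with the top on the left.

Stack      Input      Action
----------------------------
E $        f * c c $  output E → P c
P c $      f * c c $  output P → f * P
f * P c $  f * c c $  match 'f'
* P c $    * c c $    match '*'
P c $      c c $      output P → c
c c $      c c $      match 'c'
c $        c $        match 'c'
$          $          accept

The string is accepted.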